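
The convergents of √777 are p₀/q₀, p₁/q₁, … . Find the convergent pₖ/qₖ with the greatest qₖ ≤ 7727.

99457/3568

√777 = [27; 1, 6, 1, 54, …] (period length 4).
Convergents:
  p_0/q_0 = 27/1
  p_1/q_1 = 28/1
  p_2/q_2 = 195/7
  p_3/q_3 = 223/8
  p_4/q_4 = 12237/439
  p_5/q_5 = 12460/447
  p_6/q_6 = 86997/3121
  p_7/q_7 = 99457/3568
  p_8/q_8 = 5457675/195793
q_7 = 3568 ≤ 7727 < 195793 = q_8, so the answer is 99457/3568.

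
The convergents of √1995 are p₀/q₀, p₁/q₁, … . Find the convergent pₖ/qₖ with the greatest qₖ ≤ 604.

√1995 = [44; 1, 1, 1, 88, …] (period length 4).
Convergents:
  p_0/q_0 = 44/1
  p_1/q_1 = 45/1
  p_2/q_2 = 89/2
  p_3/q_3 = 134/3
  p_4/q_4 = 11881/266
  p_5/q_5 = 12015/269
  p_6/q_6 = 23896/535
  p_7/q_7 = 35911/804
q_6 = 535 ≤ 604 < 804 = q_7, so the answer is 23896/535.

23896/535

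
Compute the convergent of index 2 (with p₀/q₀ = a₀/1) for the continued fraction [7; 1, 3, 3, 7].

31/4

Using pₖ = aₖpₖ₋₁ + pₖ₋₂, qₖ = aₖqₖ₋₁ + qₖ₋₂ (with p₋₁=1, p₋₂=0, q₋₁=0, q₋₂=1):
  k=0: a=7, p=7, q=1
  k=1: a=1, p=8, q=1
  k=2: a=3, p=31, q=4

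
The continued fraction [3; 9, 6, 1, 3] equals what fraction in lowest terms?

Fold from the inside: start with 3/1.
  1 + 1/3 = 4/3
  6 + 3/4 = 27/4
  9 + 4/27 = 247/27
  3 + 27/247 = 768/247

768/247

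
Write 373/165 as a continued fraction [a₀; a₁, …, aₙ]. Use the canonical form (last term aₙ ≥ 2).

373 = 2·165 + 43
165 = 3·43 + 36
43 = 1·36 + 7
36 = 5·7 + 1
7 = 7·1 + 0  (stop)
So 373/165 = [2; 3, 1, 5, 7].

[2; 3, 1, 5, 7]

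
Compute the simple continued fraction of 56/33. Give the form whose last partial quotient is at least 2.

56 = 1×33 + 23
33 = 1×23 + 10
23 = 2×10 + 3
10 = 3×3 + 1
3 = 3×1 + 0  (stop)
So 56/33 = [1; 1, 2, 3, 3].

[1; 1, 2, 3, 3]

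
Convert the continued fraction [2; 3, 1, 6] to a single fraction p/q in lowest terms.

61/27

Fold from the inside: start with 6/1.
  1 + 1/6 = 7/6
  3 + 6/7 = 27/7
  2 + 7/27 = 61/27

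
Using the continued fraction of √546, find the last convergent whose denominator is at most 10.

√546 = [23; 2, 1, 2, 1, 2, 46, …] (period length 6).
Convergents:
  p_0/q_0 = 23/1
  p_1/q_1 = 47/2
  p_2/q_2 = 70/3
  p_3/q_3 = 187/8
  p_4/q_4 = 257/11
q_3 = 8 ≤ 10 < 11 = q_4, so the answer is 187/8.

187/8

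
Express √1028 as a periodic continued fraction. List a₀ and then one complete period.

[32; 16, 64]

a₀ = ⌊√1028⌋ = 32.
With m₀=0, d₀=1 and mₖ₊₁ = dₖaₖ − mₖ, dₖ₊₁ = (n − mₖ₊₁²)/dₖ, aₖ₊₁ = ⌊(a₀+mₖ₊₁)/dₖ₊₁⌋:
  k=1: m=32, d=4, a=16
  k=2: m=32, d=1, a=64
d=1 and a=2a₀=64 at k=2, so the next step gives (m, d) = (32, 4) again — its k=1 value — and the period has length 2.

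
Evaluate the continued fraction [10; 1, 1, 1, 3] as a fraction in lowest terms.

117/11

Using pₖ = aₖpₖ₋₁ + pₖ₋₂ and qₖ = aₖqₖ₋₁ + qₖ₋₂:
  k=0: a=10, p=10, q=1
  k=1: a=1, p=11, q=1
  k=2: a=1, p=21, q=2
  k=3: a=1, p=32, q=3
  k=4: a=3, p=117, q=11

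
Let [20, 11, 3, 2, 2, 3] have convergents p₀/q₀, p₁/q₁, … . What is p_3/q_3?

Using pₖ = aₖpₖ₋₁ + pₖ₋₂, qₖ = aₖqₖ₋₁ + qₖ₋₂ (with p₋₁=1, p₋₂=0, q₋₁=0, q₋₂=1):
  k=0: a=20, p=20, q=1
  k=1: a=11, p=221, q=11
  k=2: a=3, p=683, q=34
  k=3: a=2, p=1587, q=79

1587/79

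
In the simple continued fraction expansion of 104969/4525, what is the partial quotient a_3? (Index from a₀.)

104969 = 23·4525 + 894   →  a_0 = 23
4525 = 5·894 + 55   →  a_1 = 5
894 = 16·55 + 14   →  a_2 = 16
55 = 3·14 + 13   →  a_3 = 3

3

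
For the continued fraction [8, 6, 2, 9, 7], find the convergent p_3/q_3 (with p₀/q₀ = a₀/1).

1003/123

Using pₖ = aₖpₖ₋₁ + pₖ₋₂, qₖ = aₖqₖ₋₁ + qₖ₋₂ (with p₋₁=1, p₋₂=0, q₋₁=0, q₋₂=1):
  k=0: a=8, p=8, q=1
  k=1: a=6, p=49, q=6
  k=2: a=2, p=106, q=13
  k=3: a=9, p=1003, q=123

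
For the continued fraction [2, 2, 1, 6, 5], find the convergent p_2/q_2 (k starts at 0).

7/3

Using pₖ = aₖpₖ₋₁ + pₖ₋₂, qₖ = aₖqₖ₋₁ + qₖ₋₂ (with p₋₁=1, p₋₂=0, q₋₁=0, q₋₂=1):
  k=0: a=2, p=2, q=1
  k=1: a=2, p=5, q=2
  k=2: a=1, p=7, q=3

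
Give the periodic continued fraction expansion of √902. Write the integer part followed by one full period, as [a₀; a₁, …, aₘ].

a₀ = ⌊√902⌋ = 30.

[30; 30, 60]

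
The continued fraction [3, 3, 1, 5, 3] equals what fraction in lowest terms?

Fold from the inside: start with 3/1.
  5 + 1/3 = 16/3
  1 + 3/16 = 19/16
  3 + 16/19 = 73/19
  3 + 19/73 = 238/73

238/73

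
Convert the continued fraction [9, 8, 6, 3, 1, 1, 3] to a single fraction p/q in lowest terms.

Using pₖ = aₖpₖ₋₁ + pₖ₋₂ and qₖ = aₖqₖ₋₁ + qₖ₋₂:
  k=0: a=9, p=9, q=1
  k=1: a=8, p=73, q=8
  k=2: a=6, p=447, q=49
  k=3: a=3, p=1414, q=155
  k=4: a=1, p=1861, q=204
  k=5: a=1, p=3275, q=359
  k=6: a=3, p=11686, q=1281

11686/1281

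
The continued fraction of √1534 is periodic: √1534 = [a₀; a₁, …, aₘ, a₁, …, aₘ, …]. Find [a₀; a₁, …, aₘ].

[39; 6, 78]

a₀ = ⌊√1534⌋ = 39.
With m₀=0, d₀=1 and mₖ₊₁ = dₖaₖ − mₖ, dₖ₊₁ = (n − mₖ₊₁²)/dₖ, aₖ₊₁ = ⌊(a₀+mₖ₊₁)/dₖ₊₁⌋:
  k=1: m=39, d=13, a=6
  k=2: m=39, d=1, a=78
d=1 and a=2a₀=78 at k=2, so the next step gives (m, d) = (39, 13) again — its k=1 value — and the period has length 2.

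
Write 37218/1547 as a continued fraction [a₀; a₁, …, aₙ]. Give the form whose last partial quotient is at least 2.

[24; 17, 5, 3, 2, 2]

37218 = 24·1547 + 90
1547 = 17·90 + 17
90 = 5·17 + 5
17 = 3·5 + 2
5 = 2·2 + 1
2 = 2·1 + 0  (stop)
So 37218/1547 = [24; 17, 5, 3, 2, 2].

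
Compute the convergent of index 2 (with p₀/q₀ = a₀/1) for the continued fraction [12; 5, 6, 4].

378/31

Using pₖ = aₖpₖ₋₁ + pₖ₋₂, qₖ = aₖqₖ₋₁ + qₖ₋₂ (with p₋₁=1, p₋₂=0, q₋₁=0, q₋₂=1):
  k=0: a=12, p=12, q=1
  k=1: a=5, p=61, q=5
  k=2: a=6, p=378, q=31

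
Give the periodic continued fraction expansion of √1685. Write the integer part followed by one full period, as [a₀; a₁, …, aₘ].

[41; 20, 1, 1, 20, 82]

a₀ = ⌊√1685⌋ = 41.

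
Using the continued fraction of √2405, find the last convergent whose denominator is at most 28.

√2405 = [49; 24, 1, 1, 24, 98, …] (period length 5).
Convergents:
  p_0/q_0 = 49/1
  p_1/q_1 = 1177/24
  p_2/q_2 = 1226/25
  p_3/q_3 = 2403/49
q_2 = 25 ≤ 28 < 49 = q_3, so the answer is 1226/25.

1226/25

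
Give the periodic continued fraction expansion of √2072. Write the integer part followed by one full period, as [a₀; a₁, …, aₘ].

[45; 1, 1, 12, 1, 1, 90]

a₀ = ⌊√2072⌋ = 45.
With m₀=0, d₀=1 and mₖ₊₁ = dₖaₖ − mₖ, dₖ₊₁ = (n − mₖ₊₁²)/dₖ, aₖ₊₁ = ⌊(a₀+mₖ₊₁)/dₖ₊₁⌋:
  k=1: m=45, d=47, a=1
  k=2: m=2, d=44, a=1
  k=3: m=42, d=7, a=12
  k=4: m=42, d=44, a=1
  k=5: m=2, d=47, a=1
  k=6: m=45, d=1, a=90
d=1 and a=2a₀=90 at k=6, so the next step gives (m, d) = (45, 47) again — its k=1 value — and the period has length 6.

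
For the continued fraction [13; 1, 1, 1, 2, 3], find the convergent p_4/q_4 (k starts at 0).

Using pₖ = aₖpₖ₋₁ + pₖ₋₂, qₖ = aₖqₖ₋₁ + qₖ₋₂ (with p₋₁=1, p₋₂=0, q₋₁=0, q₋₂=1):
  k=0: a=13, p=13, q=1
  k=1: a=1, p=14, q=1
  k=2: a=1, p=27, q=2
  k=3: a=1, p=41, q=3
  k=4: a=2, p=109, q=8

109/8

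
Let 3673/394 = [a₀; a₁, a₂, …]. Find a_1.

3673 = 9·394 + 127   →  a_0 = 9
394 = 3·127 + 13   →  a_1 = 3

3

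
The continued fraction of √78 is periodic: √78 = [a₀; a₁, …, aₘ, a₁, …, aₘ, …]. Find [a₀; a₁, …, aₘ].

[8; 1, 4, 1, 16]

a₀ = ⌊√78⌋ = 8.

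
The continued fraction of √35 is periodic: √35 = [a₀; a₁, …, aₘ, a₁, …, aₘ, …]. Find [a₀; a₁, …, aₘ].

[5; 1, 10]

a₀ = ⌊√35⌋ = 5.
With m₀=0, d₀=1 and mₖ₊₁ = dₖaₖ − mₖ, dₖ₊₁ = (n − mₖ₊₁²)/dₖ, aₖ₊₁ = ⌊(a₀+mₖ₊₁)/dₖ₊₁⌋:
  k=1: m=5, d=10, a=1
  k=2: m=5, d=1, a=10
d=1 and a=2a₀=10 at k=2, so the next step gives (m, d) = (5, 10) again — its k=1 value — and the period has length 2.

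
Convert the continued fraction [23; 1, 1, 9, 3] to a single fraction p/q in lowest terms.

Fold from the inside: start with 3/1.
  9 + 1/3 = 28/3
  1 + 3/28 = 31/28
  1 + 28/31 = 59/31
  23 + 31/59 = 1388/59

1388/59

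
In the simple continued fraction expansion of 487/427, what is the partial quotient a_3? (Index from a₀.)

1

487 = 1·427 + 60   →  a_0 = 1
427 = 7·60 + 7   →  a_1 = 7
60 = 8·7 + 4   →  a_2 = 8
7 = 1·4 + 3   →  a_3 = 1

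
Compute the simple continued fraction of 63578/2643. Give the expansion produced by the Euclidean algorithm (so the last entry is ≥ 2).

[24; 18, 9, 1, 2, 1, 3]

63578 = 24×2643 + 146
2643 = 18×146 + 15
146 = 9×15 + 11
15 = 1×11 + 4
11 = 2×4 + 3
4 = 1×3 + 1
3 = 3×1 + 0  (stop)
So 63578/2643 = [24; 18, 9, 1, 2, 1, 3].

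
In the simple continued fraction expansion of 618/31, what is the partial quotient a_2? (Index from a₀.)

618 = 19·31 + 29   →  a_0 = 19
31 = 1·29 + 2   →  a_1 = 1
29 = 14·2 + 1   →  a_2 = 14

14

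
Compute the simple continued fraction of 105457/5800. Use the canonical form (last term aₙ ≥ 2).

105457 = 18*5800 + 1057
5800 = 5*1057 + 515
1057 = 2*515 + 27
515 = 19*27 + 2
27 = 13*2 + 1
2 = 2*1 + 0  (stop)
So 105457/5800 = [18; 5, 2, 19, 13, 2].

[18; 5, 2, 19, 13, 2]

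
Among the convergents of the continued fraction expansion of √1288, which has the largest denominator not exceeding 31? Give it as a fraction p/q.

323/9

√1288 = [35; 1, 7, 1, 70, …] (period length 4).
Convergents:
  p_0/q_0 = 35/1
  p_1/q_1 = 36/1
  p_2/q_2 = 287/8
  p_3/q_3 = 323/9
  p_4/q_4 = 22897/638
q_3 = 9 ≤ 31 < 638 = q_4, so the answer is 323/9.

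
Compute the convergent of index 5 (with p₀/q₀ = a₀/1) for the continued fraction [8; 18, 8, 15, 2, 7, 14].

Using pₖ = aₖpₖ₋₁ + pₖ₋₂, qₖ = aₖqₖ₋₁ + qₖ₋₂ (with p₋₁=1, p₋₂=0, q₋₁=0, q₋₂=1):
  k=0: a=8, p=8, q=1
  k=1: a=18, p=145, q=18
  k=2: a=8, p=1168, q=145
  k=3: a=15, p=17665, q=2193
  k=4: a=2, p=36498, q=4531
  k=5: a=7, p=273151, q=33910

273151/33910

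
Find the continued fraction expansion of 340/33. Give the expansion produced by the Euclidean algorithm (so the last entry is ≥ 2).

340 = 10×33 + 10
33 = 3×10 + 3
10 = 3×3 + 1
3 = 3×1 + 0  (stop)
So 340/33 = [10; 3, 3, 3].

[10; 3, 3, 3]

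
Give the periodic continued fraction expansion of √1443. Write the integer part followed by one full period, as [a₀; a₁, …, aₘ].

[37; 1, 74]

a₀ = ⌊√1443⌋ = 37.
With m₀=0, d₀=1 and mₖ₊₁ = dₖaₖ − mₖ, dₖ₊₁ = (n − mₖ₊₁²)/dₖ, aₖ₊₁ = ⌊(a₀+mₖ₊₁)/dₖ₊₁⌋:
  k=1: m=37, d=74, a=1
  k=2: m=37, d=1, a=74
d=1 and a=2a₀=74 at k=2, so the next step gives (m, d) = (37, 74) again — its k=1 value — and the period has length 2.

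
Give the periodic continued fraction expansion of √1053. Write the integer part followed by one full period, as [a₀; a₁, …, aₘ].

a₀ = ⌊√1053⌋ = 32.
With m₀=0, d₀=1 and mₖ₊₁ = dₖaₖ − mₖ, dₖ₊₁ = (n − mₖ₊₁²)/dₖ, aₖ₊₁ = ⌊(a₀+mₖ₊₁)/dₖ₊₁⌋:
  k=1: m=32, d=29, a=2
  k=2: m=26, d=13, a=4
  k=3: m=26, d=29, a=2
  k=4: m=32, d=1, a=64
d=1 and a=2a₀=64 at k=4, so the next step gives (m, d) = (32, 29) again — its k=1 value — and the period has length 4.

[32; 2, 4, 2, 64]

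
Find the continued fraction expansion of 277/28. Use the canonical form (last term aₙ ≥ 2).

[9; 1, 8, 3]

277 = 9×28 + 25
28 = 1×25 + 3
25 = 8×3 + 1
3 = 3×1 + 0  (stop)
So 277/28 = [9; 1, 8, 3].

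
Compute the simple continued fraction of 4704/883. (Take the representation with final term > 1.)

4704 = 5*883 + 289
883 = 3*289 + 16
289 = 18*16 + 1
16 = 16*1 + 0  (stop)
So 4704/883 = [5; 3, 18, 16].

[5; 3, 18, 16]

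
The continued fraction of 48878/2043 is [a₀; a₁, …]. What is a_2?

12

48878 = 23·2043 + 1889   →  a_0 = 23
2043 = 1·1889 + 154   →  a_1 = 1
1889 = 12·154 + 41   →  a_2 = 12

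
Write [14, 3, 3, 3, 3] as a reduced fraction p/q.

Using pₖ = aₖpₖ₋₁ + pₖ₋₂ and qₖ = aₖqₖ₋₁ + qₖ₋₂:
  k=0: a=14, p=14, q=1
  k=1: a=3, p=43, q=3
  k=2: a=3, p=143, q=10
  k=3: a=3, p=472, q=33
  k=4: a=3, p=1559, q=109

1559/109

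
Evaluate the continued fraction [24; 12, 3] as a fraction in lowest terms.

Fold from the inside: start with 3/1.
  12 + 1/3 = 37/3
  24 + 3/37 = 891/37

891/37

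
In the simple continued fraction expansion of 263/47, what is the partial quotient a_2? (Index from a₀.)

263 = 5·47 + 28   →  a_0 = 5
47 = 1·28 + 19   →  a_1 = 1
28 = 1·19 + 9   →  a_2 = 1

1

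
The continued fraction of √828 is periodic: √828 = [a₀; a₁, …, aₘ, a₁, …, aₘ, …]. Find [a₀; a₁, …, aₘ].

[28; 1, 3, 2, 3, 1, 56]

a₀ = ⌊√828⌋ = 28.
With m₀=0, d₀=1 and mₖ₊₁ = dₖaₖ − mₖ, dₖ₊₁ = (n − mₖ₊₁²)/dₖ, aₖ₊₁ = ⌊(a₀+mₖ₊₁)/dₖ₊₁⌋:
  k=1: m=28, d=44, a=1
  k=2: m=16, d=13, a=3
  k=3: m=23, d=23, a=2
  k=4: m=23, d=13, a=3
  k=5: m=16, d=44, a=1
  k=6: m=28, d=1, a=56
d=1 and a=2a₀=56 at k=6, so the next step gives (m, d) = (28, 44) again — its k=1 value — and the period has length 6.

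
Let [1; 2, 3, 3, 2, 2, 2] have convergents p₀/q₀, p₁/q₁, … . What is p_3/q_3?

Using pₖ = aₖpₖ₋₁ + pₖ₋₂, qₖ = aₖqₖ₋₁ + qₖ₋₂ (with p₋₁=1, p₋₂=0, q₋₁=0, q₋₂=1):
  k=0: a=1, p=1, q=1
  k=1: a=2, p=3, q=2
  k=2: a=3, p=10, q=7
  k=3: a=3, p=33, q=23

33/23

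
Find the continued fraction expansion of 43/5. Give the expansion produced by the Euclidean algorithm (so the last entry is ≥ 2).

43 = 8×5 + 3
5 = 1×3 + 2
3 = 1×2 + 1
2 = 2×1 + 0  (stop)
So 43/5 = [8; 1, 1, 2].

[8; 1, 1, 2]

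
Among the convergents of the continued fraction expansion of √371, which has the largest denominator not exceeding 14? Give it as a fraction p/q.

77/4

√371 = [19; 3, 1, 4, 1, 3, 38, …] (period length 6).
Convergents:
  p_0/q_0 = 19/1
  p_1/q_1 = 58/3
  p_2/q_2 = 77/4
  p_3/q_3 = 366/19
q_2 = 4 ≤ 14 < 19 = q_3, so the answer is 77/4.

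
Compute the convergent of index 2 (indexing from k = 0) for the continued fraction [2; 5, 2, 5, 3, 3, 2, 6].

Using pₖ = aₖpₖ₋₁ + pₖ₋₂, qₖ = aₖqₖ₋₁ + qₖ₋₂ (with p₋₁=1, p₋₂=0, q₋₁=0, q₋₂=1):
  k=0: a=2, p=2, q=1
  k=1: a=5, p=11, q=5
  k=2: a=2, p=24, q=11

24/11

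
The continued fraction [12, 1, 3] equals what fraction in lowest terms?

Using pₖ = aₖpₖ₋₁ + pₖ₋₂ and qₖ = aₖqₖ₋₁ + qₖ₋₂:
  k=0: a=12, p=12, q=1
  k=1: a=1, p=13, q=1
  k=2: a=3, p=51, q=4

51/4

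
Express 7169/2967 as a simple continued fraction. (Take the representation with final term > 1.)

7169 = 2*2967 + 1235
2967 = 2*1235 + 497
1235 = 2*497 + 241
497 = 2*241 + 15
241 = 16*15 + 1
15 = 15*1 + 0  (stop)
So 7169/2967 = [2; 2, 2, 2, 16, 15].

[2; 2, 2, 2, 16, 15]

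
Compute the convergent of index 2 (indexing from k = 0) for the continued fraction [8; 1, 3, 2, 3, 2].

Using pₖ = aₖpₖ₋₁ + pₖ₋₂, qₖ = aₖqₖ₋₁ + qₖ₋₂ (with p₋₁=1, p₋₂=0, q₋₁=0, q₋₂=1):
  k=0: a=8, p=8, q=1
  k=1: a=1, p=9, q=1
  k=2: a=3, p=35, q=4

35/4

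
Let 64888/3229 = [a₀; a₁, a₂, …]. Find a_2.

2

64888 = 20·3229 + 308   →  a_0 = 20
3229 = 10·308 + 149   →  a_1 = 10
308 = 2·149 + 10   →  a_2 = 2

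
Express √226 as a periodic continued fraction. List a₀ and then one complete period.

a₀ = ⌊√226⌋ = 15.
With m₀=0, d₀=1 and mₖ₊₁ = dₖaₖ − mₖ, dₖ₊₁ = (n − mₖ₊₁²)/dₖ, aₖ₊₁ = ⌊(a₀+mₖ₊₁)/dₖ₊₁⌋:
  k=1: m=15, d=1, a=30
d=1 and a=2a₀=30 at k=1, so the next step gives (m, d) = (15, 1) again — its k=1 value — and the period has length 1.

[15; 30]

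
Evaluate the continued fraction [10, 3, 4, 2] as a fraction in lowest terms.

Fold from the inside: start with 2/1.
  4 + 1/2 = 9/2
  3 + 2/9 = 29/9
  10 + 9/29 = 299/29

299/29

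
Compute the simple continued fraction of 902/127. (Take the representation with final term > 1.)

[7; 9, 1, 3, 3]

902 = 7*127 + 13
127 = 9*13 + 10
13 = 1*10 + 3
10 = 3*3 + 1
3 = 3*1 + 0  (stop)
So 902/127 = [7; 9, 1, 3, 3].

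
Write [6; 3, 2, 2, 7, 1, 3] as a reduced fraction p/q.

3493/555

Fold from the inside: start with 3/1.
  1 + 1/3 = 4/3
  7 + 3/4 = 31/4
  2 + 4/31 = 66/31
  2 + 31/66 = 163/66
  3 + 66/163 = 555/163
  6 + 163/555 = 3493/555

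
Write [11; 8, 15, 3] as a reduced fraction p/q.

4127/371

Fold from the inside: start with 3/1.
  15 + 1/3 = 46/3
  8 + 3/46 = 371/46
  11 + 46/371 = 4127/371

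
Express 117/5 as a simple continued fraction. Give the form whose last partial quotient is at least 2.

117 = 23·5 + 2
5 = 2·2 + 1
2 = 2·1 + 0  (stop)
So 117/5 = [23; 2, 2].

[23; 2, 2]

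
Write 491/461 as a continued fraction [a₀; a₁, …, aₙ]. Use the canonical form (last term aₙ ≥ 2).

491 = 1×461 + 30
461 = 15×30 + 11
30 = 2×11 + 8
11 = 1×8 + 3
8 = 2×3 + 2
3 = 1×2 + 1
2 = 2×1 + 0  (stop)
So 491/461 = [1; 15, 2, 1, 2, 1, 2].

[1; 15, 2, 1, 2, 1, 2]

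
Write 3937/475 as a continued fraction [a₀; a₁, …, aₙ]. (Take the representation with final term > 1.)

3937 = 8*475 + 137
475 = 3*137 + 64
137 = 2*64 + 9
64 = 7*9 + 1
9 = 9*1 + 0  (stop)
So 3937/475 = [8; 3, 2, 7, 9].

[8; 3, 2, 7, 9]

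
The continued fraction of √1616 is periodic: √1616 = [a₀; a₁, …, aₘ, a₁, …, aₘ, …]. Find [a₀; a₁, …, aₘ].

[40; 5, 80]

a₀ = ⌊√1616⌋ = 40.
With m₀=0, d₀=1 and mₖ₊₁ = dₖaₖ − mₖ, dₖ₊₁ = (n − mₖ₊₁²)/dₖ, aₖ₊₁ = ⌊(a₀+mₖ₊₁)/dₖ₊₁⌋:
  k=1: m=40, d=16, a=5
  k=2: m=40, d=1, a=80
d=1 and a=2a₀=80 at k=2, so the next step gives (m, d) = (40, 16) again — its k=1 value — and the period has length 2.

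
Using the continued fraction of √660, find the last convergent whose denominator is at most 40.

√660 = [25; 1, 2, 4, 2, 1, 50, …] (period length 6).
Convergents:
  p_0/q_0 = 25/1
  p_1/q_1 = 26/1
  p_2/q_2 = 77/3
  p_3/q_3 = 334/13
  p_4/q_4 = 745/29
  p_5/q_5 = 1079/42
q_4 = 29 ≤ 40 < 42 = q_5, so the answer is 745/29.

745/29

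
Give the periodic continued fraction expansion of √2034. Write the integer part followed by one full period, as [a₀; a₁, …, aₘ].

[45; 10, 90]

a₀ = ⌊√2034⌋ = 45.
With m₀=0, d₀=1 and mₖ₊₁ = dₖaₖ − mₖ, dₖ₊₁ = (n − mₖ₊₁²)/dₖ, aₖ₊₁ = ⌊(a₀+mₖ₊₁)/dₖ₊₁⌋:
  k=1: m=45, d=9, a=10
  k=2: m=45, d=1, a=90
d=1 and a=2a₀=90 at k=2, so the next step gives (m, d) = (45, 9) again — its k=1 value — and the period has length 2.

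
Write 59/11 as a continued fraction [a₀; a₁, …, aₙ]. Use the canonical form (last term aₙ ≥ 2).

59 = 5×11 + 4
11 = 2×4 + 3
4 = 1×3 + 1
3 = 3×1 + 0  (stop)
So 59/11 = [5; 2, 1, 3].

[5; 2, 1, 3]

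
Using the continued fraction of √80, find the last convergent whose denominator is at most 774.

√80 = [8; 1, 16, …] (period length 2).
Convergents:
  p_0/q_0 = 8/1
  p_1/q_1 = 9/1
  p_2/q_2 = 152/17
  p_3/q_3 = 161/18
  p_4/q_4 = 2728/305
  p_5/q_5 = 2889/323
  p_6/q_6 = 48952/5473
q_5 = 323 ≤ 774 < 5473 = q_6, so the answer is 2889/323.

2889/323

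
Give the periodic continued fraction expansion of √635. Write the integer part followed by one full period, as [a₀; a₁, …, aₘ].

a₀ = ⌊√635⌋ = 25.

[25; 5, 50]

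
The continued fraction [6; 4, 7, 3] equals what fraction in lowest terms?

Using pₖ = aₖpₖ₋₁ + pₖ₋₂ and qₖ = aₖqₖ₋₁ + qₖ₋₂:
  k=0: a=6, p=6, q=1
  k=1: a=4, p=25, q=4
  k=2: a=7, p=181, q=29
  k=3: a=3, p=568, q=91

568/91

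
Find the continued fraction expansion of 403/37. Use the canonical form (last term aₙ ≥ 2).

[10; 1, 8, 4]

403 = 10·37 + 33
37 = 1·33 + 4
33 = 8·4 + 1
4 = 4·1 + 0  (stop)
So 403/37 = [10; 1, 8, 4].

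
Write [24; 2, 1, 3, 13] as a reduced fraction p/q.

Using pₖ = aₖpₖ₋₁ + pₖ₋₂ and qₖ = aₖqₖ₋₁ + qₖ₋₂:
  k=0: a=24, p=24, q=1
  k=1: a=2, p=49, q=2
  k=2: a=1, p=73, q=3
  k=3: a=3, p=268, q=11
  k=4: a=13, p=3557, q=146

3557/146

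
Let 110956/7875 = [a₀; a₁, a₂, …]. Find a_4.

10

110956 = 14·7875 + 706   →  a_0 = 14
7875 = 11·706 + 109   →  a_1 = 11
706 = 6·109 + 52   →  a_2 = 6
109 = 2·52 + 5   →  a_3 = 2
52 = 10·5 + 2   →  a_4 = 10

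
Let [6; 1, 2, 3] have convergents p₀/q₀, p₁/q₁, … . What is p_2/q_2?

Using pₖ = aₖpₖ₋₁ + pₖ₋₂, qₖ = aₖqₖ₋₁ + qₖ₋₂ (with p₋₁=1, p₋₂=0, q₋₁=0, q₋₂=1):
  k=0: a=6, p=6, q=1
  k=1: a=1, p=7, q=1
  k=2: a=2, p=20, q=3

20/3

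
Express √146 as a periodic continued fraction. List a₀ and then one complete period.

a₀ = ⌊√146⌋ = 12.
With m₀=0, d₀=1 and mₖ₊₁ = dₖaₖ − mₖ, dₖ₊₁ = (n − mₖ₊₁²)/dₖ, aₖ₊₁ = ⌊(a₀+mₖ₊₁)/dₖ₊₁⌋:
  k=1: m=12, d=2, a=12
  k=2: m=12, d=1, a=24
d=1 and a=2a₀=24 at k=2, so the next step gives (m, d) = (12, 2) again — its k=1 value — and the period has length 2.

[12; 12, 24]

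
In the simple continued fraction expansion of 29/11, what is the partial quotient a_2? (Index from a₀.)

29 = 2·11 + 7   →  a_0 = 2
11 = 1·7 + 4   →  a_1 = 1
7 = 1·4 + 3   →  a_2 = 1

1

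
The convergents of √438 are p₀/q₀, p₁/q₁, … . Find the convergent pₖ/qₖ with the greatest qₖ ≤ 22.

√438 = [20; 1, 12, 1, 40, …] (period length 4).
Convergents:
  p_0/q_0 = 20/1
  p_1/q_1 = 21/1
  p_2/q_2 = 272/13
  p_3/q_3 = 293/14
  p_4/q_4 = 11992/573
q_3 = 14 ≤ 22 < 573 = q_4, so the answer is 293/14.

293/14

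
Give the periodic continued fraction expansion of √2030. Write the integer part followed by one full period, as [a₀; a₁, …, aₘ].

a₀ = ⌊√2030⌋ = 45.
With m₀=0, d₀=1 and mₖ₊₁ = dₖaₖ − mₖ, dₖ₊₁ = (n − mₖ₊₁²)/dₖ, aₖ₊₁ = ⌊(a₀+mₖ₊₁)/dₖ₊₁⌋:
  k=1: m=45, d=5, a=18
  k=2: m=45, d=1, a=90
d=1 and a=2a₀=90 at k=2, so the next step gives (m, d) = (45, 5) again — its k=1 value — and the period has length 2.

[45; 18, 90]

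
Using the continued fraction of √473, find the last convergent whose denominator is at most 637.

√473 = [21; 1, 2, 1, 42, …] (period length 4).
Convergents:
  p_0/q_0 = 21/1
  p_1/q_1 = 22/1
  p_2/q_2 = 65/3
  p_3/q_3 = 87/4
  p_4/q_4 = 3719/171
  p_5/q_5 = 3806/175
  p_6/q_6 = 11331/521
  p_7/q_7 = 15137/696
q_6 = 521 ≤ 637 < 696 = q_7, so the answer is 11331/521.

11331/521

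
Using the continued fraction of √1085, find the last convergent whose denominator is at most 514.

√1085 = [32; 1, 15, 2, 15, 1, 64, …] (period length 6).
Convergents:
  p_0/q_0 = 32/1
  p_1/q_1 = 33/1
  p_2/q_2 = 527/16
  p_3/q_3 = 1087/33
  p_4/q_4 = 16832/511
  p_5/q_5 = 17919/544
q_4 = 511 ≤ 514 < 544 = q_5, so the answer is 16832/511.

16832/511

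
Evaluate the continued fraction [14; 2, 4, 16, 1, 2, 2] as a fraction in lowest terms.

Fold from the inside: start with 2/1.
  2 + 1/2 = 5/2
  1 + 2/5 = 7/5
  16 + 5/7 = 117/7
  4 + 7/117 = 475/117
  2 + 117/475 = 1067/475
  14 + 475/1067 = 15413/1067

15413/1067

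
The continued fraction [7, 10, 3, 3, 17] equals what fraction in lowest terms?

12647/1782

Fold from the inside: start with 17/1.
  3 + 1/17 = 52/17
  3 + 17/52 = 173/52
  10 + 52/173 = 1782/173
  7 + 173/1782 = 12647/1782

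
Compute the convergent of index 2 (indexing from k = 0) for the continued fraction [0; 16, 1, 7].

1/17

Using pₖ = aₖpₖ₋₁ + pₖ₋₂, qₖ = aₖqₖ₋₁ + qₖ₋₂ (with p₋₁=1, p₋₂=0, q₋₁=0, q₋₂=1):
  k=0: a=0, p=0, q=1
  k=1: a=16, p=1, q=16
  k=2: a=1, p=1, q=17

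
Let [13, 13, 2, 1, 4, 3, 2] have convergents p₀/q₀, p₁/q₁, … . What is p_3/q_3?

Using pₖ = aₖpₖ₋₁ + pₖ₋₂, qₖ = aₖqₖ₋₁ + qₖ₋₂ (with p₋₁=1, p₋₂=0, q₋₁=0, q₋₂=1):
  k=0: a=13, p=13, q=1
  k=1: a=13, p=170, q=13
  k=2: a=2, p=353, q=27
  k=3: a=1, p=523, q=40

523/40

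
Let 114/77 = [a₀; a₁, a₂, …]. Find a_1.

114 = 1·77 + 37   →  a_0 = 1
77 = 2·37 + 3   →  a_1 = 2

2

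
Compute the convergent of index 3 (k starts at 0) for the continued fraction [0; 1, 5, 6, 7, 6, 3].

Using pₖ = aₖpₖ₋₁ + pₖ₋₂, qₖ = aₖqₖ₋₁ + qₖ₋₂ (with p₋₁=1, p₋₂=0, q₋₁=0, q₋₂=1):
  k=0: a=0, p=0, q=1
  k=1: a=1, p=1, q=1
  k=2: a=5, p=5, q=6
  k=3: a=6, p=31, q=37

31/37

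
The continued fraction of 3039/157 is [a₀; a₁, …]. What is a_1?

3039 = 19·157 + 56   →  a_0 = 19
157 = 2·56 + 45   →  a_1 = 2

2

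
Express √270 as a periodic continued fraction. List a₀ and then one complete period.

[16; 2, 3, 6, 3, 2, 32]

a₀ = ⌊√270⌋ = 16.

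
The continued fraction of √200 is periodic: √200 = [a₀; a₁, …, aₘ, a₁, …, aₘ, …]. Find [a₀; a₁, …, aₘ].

a₀ = ⌊√200⌋ = 14.
With m₀=0, d₀=1 and mₖ₊₁ = dₖaₖ − mₖ, dₖ₊₁ = (n − mₖ₊₁²)/dₖ, aₖ₊₁ = ⌊(a₀+mₖ₊₁)/dₖ₊₁⌋:
  k=1: m=14, d=4, a=7
  k=2: m=14, d=1, a=28
d=1 and a=2a₀=28 at k=2, so the next step gives (m, d) = (14, 4) again — its k=1 value — and the period has length 2.

[14; 7, 28]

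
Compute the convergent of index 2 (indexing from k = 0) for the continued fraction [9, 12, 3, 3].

Using pₖ = aₖpₖ₋₁ + pₖ₋₂, qₖ = aₖqₖ₋₁ + qₖ₋₂ (with p₋₁=1, p₋₂=0, q₋₁=0, q₋₂=1):
  k=0: a=9, p=9, q=1
  k=1: a=12, p=109, q=12
  k=2: a=3, p=336, q=37

336/37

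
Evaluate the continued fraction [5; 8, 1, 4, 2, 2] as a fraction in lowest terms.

1217/238

Fold from the inside: start with 2/1.
  2 + 1/2 = 5/2
  4 + 2/5 = 22/5
  1 + 5/22 = 27/22
  8 + 22/27 = 238/27
  5 + 27/238 = 1217/238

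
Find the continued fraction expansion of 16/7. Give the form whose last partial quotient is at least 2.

16 = 2×7 + 2
7 = 3×2 + 1
2 = 2×1 + 0  (stop)
So 16/7 = [2; 3, 2].

[2; 3, 2]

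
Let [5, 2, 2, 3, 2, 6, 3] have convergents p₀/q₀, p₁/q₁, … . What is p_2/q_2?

27/5

Using pₖ = aₖpₖ₋₁ + pₖ₋₂, qₖ = aₖqₖ₋₁ + qₖ₋₂ (with p₋₁=1, p₋₂=0, q₋₁=0, q₋₂=1):
  k=0: a=5, p=5, q=1
  k=1: a=2, p=11, q=2
  k=2: a=2, p=27, q=5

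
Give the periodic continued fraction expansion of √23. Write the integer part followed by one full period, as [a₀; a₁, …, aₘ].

a₀ = ⌊√23⌋ = 4.
With m₀=0, d₀=1 and mₖ₊₁ = dₖaₖ − mₖ, dₖ₊₁ = (n − mₖ₊₁²)/dₖ, aₖ₊₁ = ⌊(a₀+mₖ₊₁)/dₖ₊₁⌋:
  k=1: m=4, d=7, a=1
  k=2: m=3, d=2, a=3
  k=3: m=3, d=7, a=1
  k=4: m=4, d=1, a=8
d=1 and a=2a₀=8 at k=4, so the next step gives (m, d) = (4, 7) again — its k=1 value — and the period has length 4.

[4; 1, 3, 1, 8]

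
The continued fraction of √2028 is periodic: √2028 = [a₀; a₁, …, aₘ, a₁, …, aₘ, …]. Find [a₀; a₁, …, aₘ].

a₀ = ⌊√2028⌋ = 45.
With m₀=0, d₀=1 and mₖ₊₁ = dₖaₖ − mₖ, dₖ₊₁ = (n − mₖ₊₁²)/dₖ, aₖ₊₁ = ⌊(a₀+mₖ₊₁)/dₖ₊₁⌋:
  k=1: m=45, d=3, a=30
  k=2: m=45, d=1, a=90
d=1 and a=2a₀=90 at k=2, so the next step gives (m, d) = (45, 3) again — its k=1 value — and the period has length 2.

[45; 30, 90]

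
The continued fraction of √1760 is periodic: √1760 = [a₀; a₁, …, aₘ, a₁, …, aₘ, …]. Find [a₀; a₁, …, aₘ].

a₀ = ⌊√1760⌋ = 41.
With m₀=0, d₀=1 and mₖ₊₁ = dₖaₖ − mₖ, dₖ₊₁ = (n − mₖ₊₁²)/dₖ, aₖ₊₁ = ⌊(a₀+mₖ₊₁)/dₖ₊₁⌋:
  k=1: m=41, d=79, a=1
  k=2: m=38, d=4, a=19
  k=3: m=38, d=79, a=1
  k=4: m=41, d=1, a=82
d=1 and a=2a₀=82 at k=4, so the next step gives (m, d) = (41, 79) again — its k=1 value — and the period has length 4.

[41; 1, 19, 1, 82]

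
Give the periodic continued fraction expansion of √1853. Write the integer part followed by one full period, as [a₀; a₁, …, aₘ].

[43; 21, 1, 1, 21, 86]

a₀ = ⌊√1853⌋ = 43.
With m₀=0, d₀=1 and mₖ₊₁ = dₖaₖ − mₖ, dₖ₊₁ = (n − mₖ₊₁²)/dₖ, aₖ₊₁ = ⌊(a₀+mₖ₊₁)/dₖ₊₁⌋:
  k=1: m=43, d=4, a=21
  k=2: m=41, d=43, a=1
  k=3: m=2, d=43, a=1
  k=4: m=41, d=4, a=21
  k=5: m=43, d=1, a=86
d=1 and a=2a₀=86 at k=5, so the next step gives (m, d) = (43, 4) again — its k=1 value — and the period has length 5.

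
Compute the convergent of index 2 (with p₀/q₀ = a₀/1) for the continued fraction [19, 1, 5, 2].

119/6

Using pₖ = aₖpₖ₋₁ + pₖ₋₂, qₖ = aₖqₖ₋₁ + qₖ₋₂ (with p₋₁=1, p₋₂=0, q₋₁=0, q₋₂=1):
  k=0: a=19, p=19, q=1
  k=1: a=1, p=20, q=1
  k=2: a=5, p=119, q=6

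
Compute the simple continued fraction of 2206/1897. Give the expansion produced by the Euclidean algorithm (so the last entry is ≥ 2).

[1; 6, 7, 5, 2, 1, 2]

2206 = 1×1897 + 309
1897 = 6×309 + 43
309 = 7×43 + 8
43 = 5×8 + 3
8 = 2×3 + 2
3 = 1×2 + 1
2 = 2×1 + 0  (stop)
So 2206/1897 = [1; 6, 7, 5, 2, 1, 2].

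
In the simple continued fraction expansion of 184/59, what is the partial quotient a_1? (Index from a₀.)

8

184 = 3·59 + 7   →  a_0 = 3
59 = 8·7 + 3   →  a_1 = 8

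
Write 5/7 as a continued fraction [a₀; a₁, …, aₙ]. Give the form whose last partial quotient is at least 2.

[0; 1, 2, 2]

5 = 0*7 + 5
7 = 1*5 + 2
5 = 2*2 + 1
2 = 2*1 + 0  (stop)
So 5/7 = [0; 1, 2, 2].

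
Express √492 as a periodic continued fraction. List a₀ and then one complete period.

a₀ = ⌊√492⌋ = 22.
With m₀=0, d₀=1 and mₖ₊₁ = dₖaₖ − mₖ, dₖ₊₁ = (n − mₖ₊₁²)/dₖ, aₖ₊₁ = ⌊(a₀+mₖ₊₁)/dₖ₊₁⌋:
  k=1: m=22, d=8, a=5
  k=2: m=18, d=21, a=1
  k=3: m=3, d=23, a=1
  k=4: m=20, d=4, a=10
  k=5: m=20, d=23, a=1
  k=6: m=3, d=21, a=1
  k=7: m=18, d=8, a=5
  k=8: m=22, d=1, a=44
d=1 and a=2a₀=44 at k=8, so the next step gives (m, d) = (22, 8) again — its k=1 value — and the period has length 8.

[22; 5, 1, 1, 10, 1, 1, 5, 44]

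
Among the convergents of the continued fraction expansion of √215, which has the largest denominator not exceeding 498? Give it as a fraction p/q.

3871/264

√215 = [14; 1, 1, 1, 28, …] (period length 4).
Convergents:
  p_0/q_0 = 14/1
  p_1/q_1 = 15/1
  p_2/q_2 = 29/2
  p_3/q_3 = 44/3
  p_4/q_4 = 1261/86
  p_5/q_5 = 1305/89
  p_6/q_6 = 2566/175
  p_7/q_7 = 3871/264
  p_8/q_8 = 110954/7567
q_7 = 264 ≤ 498 < 7567 = q_8, so the answer is 3871/264.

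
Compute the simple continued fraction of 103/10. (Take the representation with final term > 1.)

[10; 3, 3]

103 = 10*10 + 3
10 = 3*3 + 1
3 = 3*1 + 0  (stop)
So 103/10 = [10; 3, 3].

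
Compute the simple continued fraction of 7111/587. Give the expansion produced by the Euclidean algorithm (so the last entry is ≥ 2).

7111 = 12*587 + 67
587 = 8*67 + 51
67 = 1*51 + 16
51 = 3*16 + 3
16 = 5*3 + 1
3 = 3*1 + 0  (stop)
So 7111/587 = [12; 8, 1, 3, 5, 3].

[12; 8, 1, 3, 5, 3]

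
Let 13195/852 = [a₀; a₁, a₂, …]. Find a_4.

6

13195 = 15·852 + 415   →  a_0 = 15
852 = 2·415 + 22   →  a_1 = 2
415 = 18·22 + 19   →  a_2 = 18
22 = 1·19 + 3   →  a_3 = 1
19 = 6·3 + 1   →  a_4 = 6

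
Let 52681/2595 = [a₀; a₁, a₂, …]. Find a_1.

52681 = 20·2595 + 781   →  a_0 = 20
2595 = 3·781 + 252   →  a_1 = 3

3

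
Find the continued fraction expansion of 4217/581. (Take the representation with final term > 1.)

[7; 3, 1, 6, 1, 8, 2]

4217 = 7*581 + 150
581 = 3*150 + 131
150 = 1*131 + 19
131 = 6*19 + 17
19 = 1*17 + 2
17 = 8*2 + 1
2 = 2*1 + 0  (stop)
So 4217/581 = [7; 3, 1, 6, 1, 8, 2].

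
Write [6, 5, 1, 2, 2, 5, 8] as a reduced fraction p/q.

10967/1776

Using pₖ = aₖpₖ₋₁ + pₖ₋₂ and qₖ = aₖqₖ₋₁ + qₖ₋₂:
  k=0: a=6, p=6, q=1
  k=1: a=5, p=31, q=5
  k=2: a=1, p=37, q=6
  k=3: a=2, p=105, q=17
  k=4: a=2, p=247, q=40
  k=5: a=5, p=1340, q=217
  k=6: a=8, p=10967, q=1776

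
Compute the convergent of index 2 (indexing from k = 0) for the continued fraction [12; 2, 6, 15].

162/13

Using pₖ = aₖpₖ₋₁ + pₖ₋₂, qₖ = aₖqₖ₋₁ + qₖ₋₂ (with p₋₁=1, p₋₂=0, q₋₁=0, q₋₂=1):
  k=0: a=12, p=12, q=1
  k=1: a=2, p=25, q=2
  k=2: a=6, p=162, q=13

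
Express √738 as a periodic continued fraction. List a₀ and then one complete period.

[27; 6, 54]

a₀ = ⌊√738⌋ = 27.
With m₀=0, d₀=1 and mₖ₊₁ = dₖaₖ − mₖ, dₖ₊₁ = (n − mₖ₊₁²)/dₖ, aₖ₊₁ = ⌊(a₀+mₖ₊₁)/dₖ₊₁⌋:
  k=1: m=27, d=9, a=6
  k=2: m=27, d=1, a=54
d=1 and a=2a₀=54 at k=2, so the next step gives (m, d) = (27, 9) again — its k=1 value — and the period has length 2.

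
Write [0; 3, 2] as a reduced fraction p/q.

Fold from the inside: start with 2/1.
  3 + 1/2 = 7/2
  0 + 2/7 = 2/7

2/7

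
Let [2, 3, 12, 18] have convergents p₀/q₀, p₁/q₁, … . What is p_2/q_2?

86/37

Using pₖ = aₖpₖ₋₁ + pₖ₋₂, qₖ = aₖqₖ₋₁ + qₖ₋₂ (with p₋₁=1, p₋₂=0, q₋₁=0, q₋₂=1):
  k=0: a=2, p=2, q=1
  k=1: a=3, p=7, q=3
  k=2: a=12, p=86, q=37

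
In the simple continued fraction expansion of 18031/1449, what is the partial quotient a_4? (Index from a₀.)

17

18031 = 12·1449 + 643   →  a_0 = 12
1449 = 2·643 + 163   →  a_1 = 2
643 = 3·163 + 154   →  a_2 = 3
163 = 1·154 + 9   →  a_3 = 1
154 = 17·9 + 1   →  a_4 = 17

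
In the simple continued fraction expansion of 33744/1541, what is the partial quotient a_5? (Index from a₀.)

19

33744 = 21·1541 + 1383   →  a_0 = 21
1541 = 1·1383 + 158   →  a_1 = 1
1383 = 8·158 + 119   →  a_2 = 8
158 = 1·119 + 39   →  a_3 = 1
119 = 3·39 + 2   →  a_4 = 3
39 = 19·2 + 1   →  a_5 = 19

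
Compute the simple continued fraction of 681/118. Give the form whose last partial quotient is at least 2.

[5; 1, 3, 2, 1, 2, 3]

681 = 5·118 + 91
118 = 1·91 + 27
91 = 3·27 + 10
27 = 2·10 + 7
10 = 1·7 + 3
7 = 2·3 + 1
3 = 3·1 + 0  (stop)
So 681/118 = [5; 1, 3, 2, 1, 2, 3].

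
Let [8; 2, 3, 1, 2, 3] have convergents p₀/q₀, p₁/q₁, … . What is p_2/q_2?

Using pₖ = aₖpₖ₋₁ + pₖ₋₂, qₖ = aₖqₖ₋₁ + qₖ₋₂ (with p₋₁=1, p₋₂=0, q₋₁=0, q₋₂=1):
  k=0: a=8, p=8, q=1
  k=1: a=2, p=17, q=2
  k=2: a=3, p=59, q=7

59/7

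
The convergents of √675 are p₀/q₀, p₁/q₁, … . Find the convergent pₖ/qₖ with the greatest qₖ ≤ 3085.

70226/2703

√675 = [25; 1, 50, …] (period length 2).
Convergents:
  p_0/q_0 = 25/1
  p_1/q_1 = 26/1
  p_2/q_2 = 1325/51
  p_3/q_3 = 1351/52
  p_4/q_4 = 68875/2651
  p_5/q_5 = 70226/2703
  p_6/q_6 = 3580175/137801
q_5 = 2703 ≤ 3085 < 137801 = q_6, so the answer is 70226/2703.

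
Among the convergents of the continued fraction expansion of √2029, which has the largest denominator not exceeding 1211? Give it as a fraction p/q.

√2029 = [45; 22, 1, 1, 22, 90, …] (period length 5).
Convergents:
  p_0/q_0 = 45/1
  p_1/q_1 = 991/22
  p_2/q_2 = 1036/23
  p_3/q_3 = 2027/45
  p_4/q_4 = 45630/1013
  p_5/q_5 = 4108727/91215
q_4 = 1013 ≤ 1211 < 91215 = q_5, so the answer is 45630/1013.

45630/1013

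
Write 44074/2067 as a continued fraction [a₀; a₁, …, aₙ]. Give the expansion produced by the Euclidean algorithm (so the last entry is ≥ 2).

[21; 3, 10, 9, 2, 3]

44074 = 21×2067 + 667
2067 = 3×667 + 66
667 = 10×66 + 7
66 = 9×7 + 3
7 = 2×3 + 1
3 = 3×1 + 0  (stop)
So 44074/2067 = [21; 3, 10, 9, 2, 3].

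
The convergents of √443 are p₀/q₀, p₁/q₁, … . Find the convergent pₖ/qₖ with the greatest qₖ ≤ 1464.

18585/883

√443 = [21; 21, 42, …] (period length 2).
Convergents:
  p_0/q_0 = 21/1
  p_1/q_1 = 442/21
  p_2/q_2 = 18585/883
  p_3/q_3 = 390727/18564
q_2 = 883 ≤ 1464 < 18564 = q_3, so the answer is 18585/883.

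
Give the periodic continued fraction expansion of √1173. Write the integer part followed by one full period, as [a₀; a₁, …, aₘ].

[34; 4, 68]

a₀ = ⌊√1173⌋ = 34.
With m₀=0, d₀=1 and mₖ₊₁ = dₖaₖ − mₖ, dₖ₊₁ = (n − mₖ₊₁²)/dₖ, aₖ₊₁ = ⌊(a₀+mₖ₊₁)/dₖ₊₁⌋:
  k=1: m=34, d=17, a=4
  k=2: m=34, d=1, a=68
d=1 and a=2a₀=68 at k=2, so the next step gives (m, d) = (34, 17) again — its k=1 value — and the period has length 2.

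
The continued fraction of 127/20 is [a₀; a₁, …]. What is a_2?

127 = 6·20 + 7   →  a_0 = 6
20 = 2·7 + 6   →  a_1 = 2
7 = 1·6 + 1   →  a_2 = 1

1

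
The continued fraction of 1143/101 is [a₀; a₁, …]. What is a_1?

1143 = 11·101 + 32   →  a_0 = 11
101 = 3·32 + 5   →  a_1 = 3

3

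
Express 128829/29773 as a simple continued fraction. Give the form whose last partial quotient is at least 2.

128829 = 4*29773 + 9737
29773 = 3*9737 + 562
9737 = 17*562 + 183
562 = 3*183 + 13
183 = 14*13 + 1
13 = 13*1 + 0  (stop)
So 128829/29773 = [4; 3, 17, 3, 14, 13].

[4; 3, 17, 3, 14, 13]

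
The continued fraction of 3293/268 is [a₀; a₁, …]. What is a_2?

3293 = 12·268 + 77   →  a_0 = 12
268 = 3·77 + 37   →  a_1 = 3
77 = 2·37 + 3   →  a_2 = 2

2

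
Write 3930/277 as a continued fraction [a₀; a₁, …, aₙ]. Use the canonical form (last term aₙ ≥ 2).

[14; 5, 3, 17]

3930 = 14*277 + 52
277 = 5*52 + 17
52 = 3*17 + 1
17 = 17*1 + 0  (stop)
So 3930/277 = [14; 5, 3, 17].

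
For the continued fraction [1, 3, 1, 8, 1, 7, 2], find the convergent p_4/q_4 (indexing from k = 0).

49/39

Using pₖ = aₖpₖ₋₁ + pₖ₋₂, qₖ = aₖqₖ₋₁ + qₖ₋₂ (with p₋₁=1, p₋₂=0, q₋₁=0, q₋₂=1):
  k=0: a=1, p=1, q=1
  k=1: a=3, p=4, q=3
  k=2: a=1, p=5, q=4
  k=3: a=8, p=44, q=35
  k=4: a=1, p=49, q=39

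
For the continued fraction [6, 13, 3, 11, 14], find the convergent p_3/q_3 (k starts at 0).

Using pₖ = aₖpₖ₋₁ + pₖ₋₂, qₖ = aₖqₖ₋₁ + qₖ₋₂ (with p₋₁=1, p₋₂=0, q₋₁=0, q₋₂=1):
  k=0: a=6, p=6, q=1
  k=1: a=13, p=79, q=13
  k=2: a=3, p=243, q=40
  k=3: a=11, p=2752, q=453

2752/453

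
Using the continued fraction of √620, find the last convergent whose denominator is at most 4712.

111576/4481

√620 = [24; 1, 8, 1, 48, …] (period length 4).
Convergents:
  p_0/q_0 = 24/1
  p_1/q_1 = 25/1
  p_2/q_2 = 224/9
  p_3/q_3 = 249/10
  p_4/q_4 = 12176/489
  p_5/q_5 = 12425/499
  p_6/q_6 = 111576/4481
  p_7/q_7 = 124001/4980
q_6 = 4481 ≤ 4712 < 4980 = q_7, so the answer is 111576/4481.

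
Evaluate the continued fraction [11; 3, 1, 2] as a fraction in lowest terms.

124/11

Fold from the inside: start with 2/1.
  1 + 1/2 = 3/2
  3 + 2/3 = 11/3
  11 + 3/11 = 124/11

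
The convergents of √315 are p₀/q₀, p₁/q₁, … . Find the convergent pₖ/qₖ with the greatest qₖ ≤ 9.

71/4

√315 = [17; 1, 2, 1, 34, …] (period length 4).
Convergents:
  p_0/q_0 = 17/1
  p_1/q_1 = 18/1
  p_2/q_2 = 53/3
  p_3/q_3 = 71/4
  p_4/q_4 = 2467/139
q_3 = 4 ≤ 9 < 139 = q_4, so the answer is 71/4.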